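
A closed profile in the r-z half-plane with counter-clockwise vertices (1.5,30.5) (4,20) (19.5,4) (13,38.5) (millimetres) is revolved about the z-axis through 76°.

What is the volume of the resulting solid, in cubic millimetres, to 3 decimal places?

Volume = 4051.476 mm³

Profile (r,z), 4 vertices: (1.5,30.5) (4,20) (19.5,4) (13,38.5)
edge 0: (1.5,30.5)→(4,20)  cross = 1.5·20 − 4·30.5 = -92.0000; (r_i+r_j)·cross = 5.5·-92.0000 = -506.0000
edge 1: (4,20)→(19.5,4)  cross = 4·4 − 19.5·20 = -374.0000; (r_i+r_j)·cross = 23.5·-374.0000 = -8789.0000
edge 2: (19.5,4)→(13,38.5)  cross = 19.5·38.5 − 13·4 = 698.7500; (r_i+r_j)·cross = 32.5·698.7500 = 22709.3750
edge 3: (13,38.5)→(1.5,30.5)  cross = 13·30.5 − 1.5·38.5 = 338.7500; (r_i+r_j)·cross = 14.5·338.7500 = 4911.8750
Σcross = 571.5000 → A = |Σcross|/2 = 285.7500 mm²
Σ(r_i+r_j)·cross = 18326.2500 → first moment M = |Σ|/6 = 3054.3750
R_c = M/A = 3054.3750/285.7500 = 10.6890 mm
θ = 76° = 1.326450 rad
V = θ·R_c·A = 1.326450·10.6890·285.7500 = 4051.476 mm³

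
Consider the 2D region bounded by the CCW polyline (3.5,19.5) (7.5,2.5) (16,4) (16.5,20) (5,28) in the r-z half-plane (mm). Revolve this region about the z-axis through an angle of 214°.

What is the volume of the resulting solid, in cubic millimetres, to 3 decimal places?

Volume = 8893.202 mm³

Profile (r,z), 5 vertices: (3.5,19.5) (7.5,2.5) (16,4) (16.5,20) (5,28)
edge 0: (3.5,19.5)→(7.5,2.5)  cross = 3.5·2.5 − 7.5·19.5 = -137.5000; (r_i+r_j)·cross = 11·-137.5000 = -1512.5000
edge 1: (7.5,2.5)→(16,4)  cross = 7.5·4 − 16·2.5 = -10.0000; (r_i+r_j)·cross = 23.5·-10.0000 = -235.0000
edge 2: (16,4)→(16.5,20)  cross = 16·20 − 16.5·4 = 254.0000; (r_i+r_j)·cross = 32.5·254.0000 = 8255.0000
edge 3: (16.5,20)→(5,28)  cross = 16.5·28 − 5·20 = 362.0000; (r_i+r_j)·cross = 21.5·362.0000 = 7783.0000
edge 4: (5,28)→(3.5,19.5)  cross = 5·19.5 − 3.5·28 = -0.5000; (r_i+r_j)·cross = 8.5·-0.5000 = -4.2500
Σcross = 468.0000 → A = |Σcross|/2 = 234.0000 mm²
Σ(r_i+r_j)·cross = 14286.2500 → first moment M = |Σ|/6 = 2381.0417
R_c = M/A = 2381.0417/234.0000 = 10.1754 mm
θ = 214° = 3.735005 rad
V = θ·R_c·A = 3.735005·10.1754·234.0000 = 8893.202 mm³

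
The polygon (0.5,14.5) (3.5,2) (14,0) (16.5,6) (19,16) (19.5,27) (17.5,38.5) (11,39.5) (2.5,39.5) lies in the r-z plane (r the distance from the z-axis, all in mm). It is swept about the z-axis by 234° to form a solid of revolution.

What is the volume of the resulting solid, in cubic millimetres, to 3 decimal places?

Profile (r,z), 9 vertices: (0.5,14.5) (3.5,2) (14,0) (16.5,6) (19,16) (19.5,27) (17.5,38.5) (11,39.5) (2.5,39.5)
edge 0: (0.5,14.5)→(3.5,2)  cross = 0.5·2 − 3.5·14.5 = -49.7500; (r_i+r_j)·cross = 4·-49.7500 = -199.0000
edge 1: (3.5,2)→(14,0)  cross = 3.5·0 − 14·2 = -28.0000; (r_i+r_j)·cross = 17.5·-28.0000 = -490.0000
edge 2: (14,0)→(16.5,6)  cross = 14·6 − 16.5·0 = 84.0000; (r_i+r_j)·cross = 30.5·84.0000 = 2562.0000
edge 3: (16.5,6)→(19,16)  cross = 16.5·16 − 19·6 = 150.0000; (r_i+r_j)·cross = 35.5·150.0000 = 5325.0000
edge 4: (19,16)→(19.5,27)  cross = 19·27 − 19.5·16 = 201.0000; (r_i+r_j)·cross = 38.5·201.0000 = 7738.5000
edge 5: (19.5,27)→(17.5,38.5)  cross = 19.5·38.5 − 17.5·27 = 278.2500; (r_i+r_j)·cross = 37·278.2500 = 10295.2500
edge 6: (17.5,38.5)→(11,39.5)  cross = 17.5·39.5 − 11·38.5 = 267.7500; (r_i+r_j)·cross = 28.5·267.7500 = 7630.8750
edge 7: (11,39.5)→(2.5,39.5)  cross = 11·39.5 − 2.5·39.5 = 335.7500; (r_i+r_j)·cross = 13.5·335.7500 = 4532.6250
edge 8: (2.5,39.5)→(0.5,14.5)  cross = 2.5·14.5 − 0.5·39.5 = 16.5000; (r_i+r_j)·cross = 3·16.5000 = 49.5000
Σcross = 1255.5000 → A = |Σcross|/2 = 627.7500 mm²
Σ(r_i+r_j)·cross = 37444.7500 → first moment M = |Σ|/6 = 6240.7917
R_c = M/A = 6240.7917/627.7500 = 9.9415 mm
θ = 234° = 4.084070 rad
V = θ·R_c·A = 4.084070·9.9415·627.7500 = 25487.833 mm³

Volume = 25487.833 mm³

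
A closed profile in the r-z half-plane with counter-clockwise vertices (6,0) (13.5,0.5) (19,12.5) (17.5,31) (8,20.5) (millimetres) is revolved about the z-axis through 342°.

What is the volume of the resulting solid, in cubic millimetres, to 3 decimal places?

Volume = 19747.901 mm³

Profile (r,z), 5 vertices: (6,0) (13.5,0.5) (19,12.5) (17.5,31) (8,20.5)
edge 0: (6,0)→(13.5,0.5)  cross = 6·0.5 − 13.5·0 = 3.0000; (r_i+r_j)·cross = 19.5·3.0000 = 58.5000
edge 1: (13.5,0.5)→(19,12.5)  cross = 13.5·12.5 − 19·0.5 = 159.2500; (r_i+r_j)·cross = 32.5·159.2500 = 5175.6250
edge 2: (19,12.5)→(17.5,31)  cross = 19·31 − 17.5·12.5 = 370.2500; (r_i+r_j)·cross = 36.5·370.2500 = 13514.1250
edge 3: (17.5,31)→(8,20.5)  cross = 17.5·20.5 − 8·31 = 110.7500; (r_i+r_j)·cross = 25.5·110.7500 = 2824.1250
edge 4: (8,20.5)→(6,0)  cross = 8·0 − 6·20.5 = -123.0000; (r_i+r_j)·cross = 14·-123.0000 = -1722.0000
Σcross = 520.2500 → A = |Σcross|/2 = 260.1250 mm²
Σ(r_i+r_j)·cross = 19850.3750 → first moment M = |Σ|/6 = 3308.3958
R_c = M/A = 3308.3958/260.1250 = 12.7185 mm
θ = 342° = 5.969026 rad
V = θ·R_c·A = 5.969026·12.7185·260.1250 = 19747.901 mm³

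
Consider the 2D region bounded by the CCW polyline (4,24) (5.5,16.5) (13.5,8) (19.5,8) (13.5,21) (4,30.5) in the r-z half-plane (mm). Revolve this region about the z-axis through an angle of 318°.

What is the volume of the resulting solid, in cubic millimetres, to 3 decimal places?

Volume = 9129.876 mm³

Profile (r,z), 6 vertices: (4,24) (5.5,16.5) (13.5,8) (19.5,8) (13.5,21) (4,30.5)
edge 0: (4,24)→(5.5,16.5)  cross = 4·16.5 − 5.5·24 = -66.0000; (r_i+r_j)·cross = 9.5·-66.0000 = -627.0000
edge 1: (5.5,16.5)→(13.5,8)  cross = 5.5·8 − 13.5·16.5 = -178.7500; (r_i+r_j)·cross = 19·-178.7500 = -3396.2500
edge 2: (13.5,8)→(19.5,8)  cross = 13.5·8 − 19.5·8 = -48.0000; (r_i+r_j)·cross = 33·-48.0000 = -1584.0000
edge 3: (19.5,8)→(13.5,21)  cross = 19.5·21 − 13.5·8 = 301.5000; (r_i+r_j)·cross = 33·301.5000 = 9949.5000
edge 4: (13.5,21)→(4,30.5)  cross = 13.5·30.5 − 4·21 = 327.7500; (r_i+r_j)·cross = 17.5·327.7500 = 5735.6250
edge 5: (4,30.5)→(4,24)  cross = 4·24 − 4·30.5 = -26.0000; (r_i+r_j)·cross = 8·-26.0000 = -208.0000
Σcross = 310.5000 → A = |Σcross|/2 = 155.2500 mm²
Σ(r_i+r_j)·cross = 9869.8750 → first moment M = |Σ|/6 = 1644.9792
R_c = M/A = 1644.9792/155.2500 = 10.5957 mm
θ = 318° = 5.550147 rad
V = θ·R_c·A = 5.550147·10.5957·155.2500 = 9129.876 mm³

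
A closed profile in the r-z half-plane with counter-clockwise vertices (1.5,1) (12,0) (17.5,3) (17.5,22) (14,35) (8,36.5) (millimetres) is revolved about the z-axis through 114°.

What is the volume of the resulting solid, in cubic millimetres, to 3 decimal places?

Profile (r,z), 6 vertices: (1.5,1) (12,0) (17.5,3) (17.5,22) (14,35) (8,36.5)
edge 0: (1.5,1)→(12,0)  cross = 1.5·0 − 12·1 = -12.0000; (r_i+r_j)·cross = 13.5·-12.0000 = -162.0000
edge 1: (12,0)→(17.5,3)  cross = 12·3 − 17.5·0 = 36.0000; (r_i+r_j)·cross = 29.5·36.0000 = 1062.0000
edge 2: (17.5,3)→(17.5,22)  cross = 17.5·22 − 17.5·3 = 332.5000; (r_i+r_j)·cross = 35·332.5000 = 11637.5000
edge 3: (17.5,22)→(14,35)  cross = 17.5·35 − 14·22 = 304.5000; (r_i+r_j)·cross = 31.5·304.5000 = 9591.7500
edge 4: (14,35)→(8,36.5)  cross = 14·36.5 − 8·35 = 231.0000; (r_i+r_j)·cross = 22·231.0000 = 5082.0000
edge 5: (8,36.5)→(1.5,1)  cross = 8·1 − 1.5·36.5 = -46.7500; (r_i+r_j)·cross = 9.5·-46.7500 = -444.1250
Σcross = 845.2500 → A = |Σcross|/2 = 422.6250 mm²
Σ(r_i+r_j)·cross = 26767.1250 → first moment M = |Σ|/6 = 4461.1875
R_c = M/A = 4461.1875/422.6250 = 10.5559 mm
θ = 114° = 1.989675 rad
V = θ·R_c·A = 1.989675·10.5559·422.6250 = 8876.315 mm³

Volume = 8876.315 mm³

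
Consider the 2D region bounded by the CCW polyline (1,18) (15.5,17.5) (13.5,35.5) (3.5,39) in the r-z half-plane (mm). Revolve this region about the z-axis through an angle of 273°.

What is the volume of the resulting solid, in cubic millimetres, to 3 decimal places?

Volume = 9321.040 mm³

Profile (r,z), 4 vertices: (1,18) (15.5,17.5) (13.5,35.5) (3.5,39)
edge 0: (1,18)→(15.5,17.5)  cross = 1·17.5 − 15.5·18 = -261.5000; (r_i+r_j)·cross = 16.5·-261.5000 = -4314.7500
edge 1: (15.5,17.5)→(13.5,35.5)  cross = 15.5·35.5 − 13.5·17.5 = 314.0000; (r_i+r_j)·cross = 29·314.0000 = 9106.0000
edge 2: (13.5,35.5)→(3.5,39)  cross = 13.5·39 − 3.5·35.5 = 402.2500; (r_i+r_j)·cross = 17·402.2500 = 6838.2500
edge 3: (3.5,39)→(1,18)  cross = 3.5·18 − 1·39 = 24.0000; (r_i+r_j)·cross = 4.5·24.0000 = 108.0000
Σcross = 478.7500 → A = |Σcross|/2 = 239.3750 mm²
Σ(r_i+r_j)·cross = 11737.5000 → first moment M = |Σ|/6 = 1956.2500
R_c = M/A = 1956.2500/239.3750 = 8.1723 mm
θ = 273° = 4.764749 rad
V = θ·R_c·A = 4.764749·8.1723·239.3750 = 9321.040 mm³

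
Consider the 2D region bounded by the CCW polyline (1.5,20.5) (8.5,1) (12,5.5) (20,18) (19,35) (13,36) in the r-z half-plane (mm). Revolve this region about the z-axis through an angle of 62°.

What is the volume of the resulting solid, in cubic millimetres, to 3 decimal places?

Profile (r,z), 6 vertices: (1.5,20.5) (8.5,1) (12,5.5) (20,18) (19,35) (13,36)
edge 0: (1.5,20.5)→(8.5,1)  cross = 1.5·1 − 8.5·20.5 = -172.7500; (r_i+r_j)·cross = 10·-172.7500 = -1727.5000
edge 1: (8.5,1)→(12,5.5)  cross = 8.5·5.5 − 12·1 = 34.7500; (r_i+r_j)·cross = 20.5·34.7500 = 712.3750
edge 2: (12,5.5)→(20,18)  cross = 12·18 − 20·5.5 = 106.0000; (r_i+r_j)·cross = 32·106.0000 = 3392.0000
edge 3: (20,18)→(19,35)  cross = 20·35 − 19·18 = 358.0000; (r_i+r_j)·cross = 39·358.0000 = 13962.0000
edge 4: (19,35)→(13,36)  cross = 19·36 − 13·35 = 229.0000; (r_i+r_j)·cross = 32·229.0000 = 7328.0000
edge 5: (13,36)→(1.5,20.5)  cross = 13·20.5 − 1.5·36 = 212.5000; (r_i+r_j)·cross = 14.5·212.5000 = 3081.2500
Σcross = 767.5000 → A = |Σcross|/2 = 383.7500 mm²
Σ(r_i+r_j)·cross = 26748.1250 → first moment M = |Σ|/6 = 4458.0208
R_c = M/A = 4458.0208/383.7500 = 11.6170 mm
θ = 62° = 1.082104 rad
V = θ·R_c·A = 1.082104·11.6170·383.7500 = 4824.043 mm³

Volume = 4824.043 mm³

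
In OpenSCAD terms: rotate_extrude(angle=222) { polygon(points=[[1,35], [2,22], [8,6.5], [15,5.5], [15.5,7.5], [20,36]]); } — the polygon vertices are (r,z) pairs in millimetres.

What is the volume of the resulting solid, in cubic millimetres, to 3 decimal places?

Volume = 16954.497 mm³

Profile (r,z), 6 vertices: (1,35) (2,22) (8,6.5) (15,5.5) (15.5,7.5) (20,36)
edge 0: (1,35)→(2,22)  cross = 1·22 − 2·35 = -48.0000; (r_i+r_j)·cross = 3·-48.0000 = -144.0000
edge 1: (2,22)→(8,6.5)  cross = 2·6.5 − 8·22 = -163.0000; (r_i+r_j)·cross = 10·-163.0000 = -1630.0000
edge 2: (8,6.5)→(15,5.5)  cross = 8·5.5 − 15·6.5 = -53.5000; (r_i+r_j)·cross = 23·-53.5000 = -1230.5000
edge 3: (15,5.5)→(15.5,7.5)  cross = 15·7.5 − 15.5·5.5 = 27.2500; (r_i+r_j)·cross = 30.5·27.2500 = 831.1250
edge 4: (15.5,7.5)→(20,36)  cross = 15.5·36 − 20·7.5 = 408.0000; (r_i+r_j)·cross = 35.5·408.0000 = 14484.0000
edge 5: (20,36)→(1,35)  cross = 20·35 − 1·36 = 664.0000; (r_i+r_j)·cross = 21·664.0000 = 13944.0000
Σcross = 834.7500 → A = |Σcross|/2 = 417.3750 mm²
Σ(r_i+r_j)·cross = 26254.6250 → first moment M = |Σ|/6 = 4375.7708
R_c = M/A = 4375.7708/417.3750 = 10.4840 mm
θ = 222° = 3.874631 rad
V = θ·R_c·A = 3.874631·10.4840·417.3750 = 16954.497 mm³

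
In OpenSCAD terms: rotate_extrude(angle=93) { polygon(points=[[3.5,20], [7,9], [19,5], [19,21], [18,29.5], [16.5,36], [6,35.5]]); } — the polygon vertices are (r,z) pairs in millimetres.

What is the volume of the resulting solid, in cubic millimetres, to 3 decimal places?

Volume = 7431.722 mm³

Profile (r,z), 7 vertices: (3.5,20) (7,9) (19,5) (19,21) (18,29.5) (16.5,36) (6,35.5)
edge 0: (3.5,20)→(7,9)  cross = 3.5·9 − 7·20 = -108.5000; (r_i+r_j)·cross = 10.5·-108.5000 = -1139.2500
edge 1: (7,9)→(19,5)  cross = 7·5 − 19·9 = -136.0000; (r_i+r_j)·cross = 26·-136.0000 = -3536.0000
edge 2: (19,5)→(19,21)  cross = 19·21 − 19·5 = 304.0000; (r_i+r_j)·cross = 38·304.0000 = 11552.0000
edge 3: (19,21)→(18,29.5)  cross = 19·29.5 − 18·21 = 182.5000; (r_i+r_j)·cross = 37·182.5000 = 6752.5000
edge 4: (18,29.5)→(16.5,36)  cross = 18·36 − 16.5·29.5 = 161.2500; (r_i+r_j)·cross = 34.5·161.2500 = 5563.1250
edge 5: (16.5,36)→(6,35.5)  cross = 16.5·35.5 − 6·36 = 369.7500; (r_i+r_j)·cross = 22.5·369.7500 = 8319.3750
edge 6: (6,35.5)→(3.5,20)  cross = 6·20 − 3.5·35.5 = -4.2500; (r_i+r_j)·cross = 9.5·-4.2500 = -40.3750
Σcross = 768.7500 → A = |Σcross|/2 = 384.3750 mm²
Σ(r_i+r_j)·cross = 27471.3750 → first moment M = |Σ|/6 = 4578.5625
R_c = M/A = 4578.5625/384.3750 = 11.9117 mm
θ = 93° = 1.623156 rad
V = θ·R_c·A = 1.623156·11.9117·384.3750 = 7431.722 mm³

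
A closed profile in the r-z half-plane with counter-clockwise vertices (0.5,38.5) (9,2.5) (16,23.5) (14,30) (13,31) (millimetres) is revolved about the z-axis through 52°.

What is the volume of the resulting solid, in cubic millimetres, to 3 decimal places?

Volume = 2007.718 mm³

Profile (r,z), 5 vertices: (0.5,38.5) (9,2.5) (16,23.5) (14,30) (13,31)
edge 0: (0.5,38.5)→(9,2.5)  cross = 0.5·2.5 − 9·38.5 = -345.2500; (r_i+r_j)·cross = 9.5·-345.2500 = -3279.8750
edge 1: (9,2.5)→(16,23.5)  cross = 9·23.5 − 16·2.5 = 171.5000; (r_i+r_j)·cross = 25·171.5000 = 4287.5000
edge 2: (16,23.5)→(14,30)  cross = 16·30 − 14·23.5 = 151.0000; (r_i+r_j)·cross = 30·151.0000 = 4530.0000
edge 3: (14,30)→(13,31)  cross = 14·31 − 13·30 = 44.0000; (r_i+r_j)·cross = 27·44.0000 = 1188.0000
edge 4: (13,31)→(0.5,38.5)  cross = 13·38.5 − 0.5·31 = 485.0000; (r_i+r_j)·cross = 13.5·485.0000 = 6547.5000
Σcross = 506.2500 → A = |Σcross|/2 = 253.1250 mm²
Σ(r_i+r_j)·cross = 13273.1250 → first moment M = |Σ|/6 = 2212.1875
R_c = M/A = 2212.1875/253.1250 = 8.7395 mm
θ = 52° = 0.907571 rad
V = θ·R_c·A = 0.907571·8.7395·253.1250 = 2007.718 mm³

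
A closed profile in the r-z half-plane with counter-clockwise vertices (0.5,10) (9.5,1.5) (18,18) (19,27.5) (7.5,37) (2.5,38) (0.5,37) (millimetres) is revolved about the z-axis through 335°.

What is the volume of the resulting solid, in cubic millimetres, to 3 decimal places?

Profile (r,z), 7 vertices: (0.5,10) (9.5,1.5) (18,18) (19,27.5) (7.5,37) (2.5,38) (0.5,37)
edge 0: (0.5,10)→(9.5,1.5)  cross = 0.5·1.5 − 9.5·10 = -94.2500; (r_i+r_j)·cross = 10·-94.2500 = -942.5000
edge 1: (9.5,1.5)→(18,18)  cross = 9.5·18 − 18·1.5 = 144.0000; (r_i+r_j)·cross = 27.5·144.0000 = 3960.0000
edge 2: (18,18)→(19,27.5)  cross = 18·27.5 − 19·18 = 153.0000; (r_i+r_j)·cross = 37·153.0000 = 5661.0000
edge 3: (19,27.5)→(7.5,37)  cross = 19·37 − 7.5·27.5 = 496.7500; (r_i+r_j)·cross = 26.5·496.7500 = 13163.8750
edge 4: (7.5,37)→(2.5,38)  cross = 7.5·38 − 2.5·37 = 192.5000; (r_i+r_j)·cross = 10·192.5000 = 1925.0000
edge 5: (2.5,38)→(0.5,37)  cross = 2.5·37 − 0.5·38 = 73.5000; (r_i+r_j)·cross = 3·73.5000 = 220.5000
edge 6: (0.5,37)→(0.5,10)  cross = 0.5·10 − 0.5·37 = -13.5000; (r_i+r_j)·cross = 1·-13.5000 = -13.5000
Σcross = 952.0000 → A = |Σcross|/2 = 476.0000 mm²
Σ(r_i+r_j)·cross = 23974.3750 → first moment M = |Σ|/6 = 3995.7292
R_c = M/A = 3995.7292/476.0000 = 8.3944 mm
θ = 335° = 5.846853 rad
V = θ·R_c·A = 5.846853·8.3944·476.0000 = 23362.441 mm³

Volume = 23362.441 mm³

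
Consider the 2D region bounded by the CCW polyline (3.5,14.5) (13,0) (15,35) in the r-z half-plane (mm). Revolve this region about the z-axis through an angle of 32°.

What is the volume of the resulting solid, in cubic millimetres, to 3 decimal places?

Profile (r,z), 3 vertices: (3.5,14.5) (13,0) (15,35)
edge 0: (3.5,14.5)→(13,0)  cross = 3.5·0 − 13·14.5 = -188.5000; (r_i+r_j)·cross = 16.5·-188.5000 = -3110.2500
edge 1: (13,0)→(15,35)  cross = 13·35 − 15·0 = 455.0000; (r_i+r_j)·cross = 28·455.0000 = 12740.0000
edge 2: (15,35)→(3.5,14.5)  cross = 15·14.5 − 3.5·35 = 95.0000; (r_i+r_j)·cross = 18.5·95.0000 = 1757.5000
Σcross = 361.5000 → A = |Σcross|/2 = 180.7500 mm²
Σ(r_i+r_j)·cross = 11387.2500 → first moment M = |Σ|/6 = 1897.8750
R_c = M/A = 1897.8750/180.7500 = 10.5000 mm
θ = 32° = 0.558505 rad
V = θ·R_c·A = 0.558505·10.5000·180.7500 = 1059.973 mm³

Volume = 1059.973 mm³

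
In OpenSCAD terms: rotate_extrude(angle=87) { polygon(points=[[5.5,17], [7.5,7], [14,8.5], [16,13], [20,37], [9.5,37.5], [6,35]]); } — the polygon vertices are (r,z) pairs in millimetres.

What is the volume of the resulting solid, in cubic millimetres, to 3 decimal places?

Profile (r,z), 7 vertices: (5.5,17) (7.5,7) (14,8.5) (16,13) (20,37) (9.5,37.5) (6,35)
edge 0: (5.5,17)→(7.5,7)  cross = 5.5·7 − 7.5·17 = -89.0000; (r_i+r_j)·cross = 13·-89.0000 = -1157.0000
edge 1: (7.5,7)→(14,8.5)  cross = 7.5·8.5 − 14·7 = -34.2500; (r_i+r_j)·cross = 21.5·-34.2500 = -736.3750
edge 2: (14,8.5)→(16,13)  cross = 14·13 − 16·8.5 = 46.0000; (r_i+r_j)·cross = 30·46.0000 = 1380.0000
edge 3: (16,13)→(20,37)  cross = 16·37 − 20·13 = 332.0000; (r_i+r_j)·cross = 36·332.0000 = 11952.0000
edge 4: (20,37)→(9.5,37.5)  cross = 20·37.5 − 9.5·37 = 398.5000; (r_i+r_j)·cross = 29.5·398.5000 = 11755.7500
edge 5: (9.5,37.5)→(6,35)  cross = 9.5·35 − 6·37.5 = 107.5000; (r_i+r_j)·cross = 15.5·107.5000 = 1666.2500
edge 6: (6,35)→(5.5,17)  cross = 6·17 − 5.5·35 = -90.5000; (r_i+r_j)·cross = 11.5·-90.5000 = -1040.7500
Σcross = 670.2500 → A = |Σcross|/2 = 335.1250 mm²
Σ(r_i+r_j)·cross = 23819.8750 → first moment M = |Σ|/6 = 3969.9792
R_c = M/A = 3969.9792/335.1250 = 11.8463 mm
θ = 87° = 1.518436 rad
V = θ·R_c·A = 1.518436·11.8463·335.1250 = 6028.161 mm³

Volume = 6028.161 mm³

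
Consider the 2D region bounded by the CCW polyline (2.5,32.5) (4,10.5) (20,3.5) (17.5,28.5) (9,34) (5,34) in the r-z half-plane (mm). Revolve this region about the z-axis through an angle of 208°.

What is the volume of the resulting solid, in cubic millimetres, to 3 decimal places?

Volume = 15220.120 mm³

Profile (r,z), 6 vertices: (2.5,32.5) (4,10.5) (20,3.5) (17.5,28.5) (9,34) (5,34)
edge 0: (2.5,32.5)→(4,10.5)  cross = 2.5·10.5 − 4·32.5 = -103.7500; (r_i+r_j)·cross = 6.5·-103.7500 = -674.3750
edge 1: (4,10.5)→(20,3.5)  cross = 4·3.5 − 20·10.5 = -196.0000; (r_i+r_j)·cross = 24·-196.0000 = -4704.0000
edge 2: (20,3.5)→(17.5,28.5)  cross = 20·28.5 − 17.5·3.5 = 508.7500; (r_i+r_j)·cross = 37.5·508.7500 = 19078.1250
edge 3: (17.5,28.5)→(9,34)  cross = 17.5·34 − 9·28.5 = 338.5000; (r_i+r_j)·cross = 26.5·338.5000 = 8970.2500
edge 4: (9,34)→(5,34)  cross = 9·34 − 5·34 = 136.0000; (r_i+r_j)·cross = 14·136.0000 = 1904.0000
edge 5: (5,34)→(2.5,32.5)  cross = 5·32.5 − 2.5·34 = 77.5000; (r_i+r_j)·cross = 7.5·77.5000 = 581.2500
Σcross = 761.0000 → A = |Σcross|/2 = 380.5000 mm²
Σ(r_i+r_j)·cross = 25155.2500 → first moment M = |Σ|/6 = 4192.5417
R_c = M/A = 4192.5417/380.5000 = 11.0185 mm
θ = 208° = 3.630285 rad
V = θ·R_c·A = 3.630285·11.0185·380.5000 = 15220.120 mm³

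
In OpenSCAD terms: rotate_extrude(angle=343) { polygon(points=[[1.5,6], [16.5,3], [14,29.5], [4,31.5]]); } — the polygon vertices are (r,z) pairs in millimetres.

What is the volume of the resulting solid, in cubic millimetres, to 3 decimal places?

Profile (r,z), 4 vertices: (1.5,6) (16.5,3) (14,29.5) (4,31.5)
edge 0: (1.5,6)→(16.5,3)  cross = 1.5·3 − 16.5·6 = -94.5000; (r_i+r_j)·cross = 18·-94.5000 = -1701.0000
edge 1: (16.5,3)→(14,29.5)  cross = 16.5·29.5 − 14·3 = 444.7500; (r_i+r_j)·cross = 30.5·444.7500 = 13564.8750
edge 2: (14,29.5)→(4,31.5)  cross = 14·31.5 − 4·29.5 = 323.0000; (r_i+r_j)·cross = 18·323.0000 = 5814.0000
edge 3: (4,31.5)→(1.5,6)  cross = 4·6 − 1.5·31.5 = -23.2500; (r_i+r_j)·cross = 5.5·-23.2500 = -127.8750
Σcross = 650.0000 → A = |Σcross|/2 = 325.0000 mm²
Σ(r_i+r_j)·cross = 17550.0000 → first moment M = |Σ|/6 = 2925.0000
R_c = M/A = 2925.0000/325.0000 = 9.0000 mm
θ = 343° = 5.986479 rad
V = θ·R_c·A = 5.986479·9.0000·325.0000 = 17510.452 mm³

Volume = 17510.452 mm³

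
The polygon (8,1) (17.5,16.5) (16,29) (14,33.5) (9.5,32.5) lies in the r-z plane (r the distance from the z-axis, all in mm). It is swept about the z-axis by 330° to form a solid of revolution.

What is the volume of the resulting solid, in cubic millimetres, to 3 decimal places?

Volume = 13253.649 mm³

Profile (r,z), 5 vertices: (8,1) (17.5,16.5) (16,29) (14,33.5) (9.5,32.5)
edge 0: (8,1)→(17.5,16.5)  cross = 8·16.5 − 17.5·1 = 114.5000; (r_i+r_j)·cross = 25.5·114.5000 = 2919.7500
edge 1: (17.5,16.5)→(16,29)  cross = 17.5·29 − 16·16.5 = 243.5000; (r_i+r_j)·cross = 33.5·243.5000 = 8157.2500
edge 2: (16,29)→(14,33.5)  cross = 16·33.5 − 14·29 = 130.0000; (r_i+r_j)·cross = 30·130.0000 = 3900.0000
edge 3: (14,33.5)→(9.5,32.5)  cross = 14·32.5 − 9.5·33.5 = 136.7500; (r_i+r_j)·cross = 23.5·136.7500 = 3213.6250
edge 4: (9.5,32.5)→(8,1)  cross = 9.5·1 − 8·32.5 = -250.5000; (r_i+r_j)·cross = 17.5·-250.5000 = -4383.7500
Σcross = 374.2500 → A = |Σcross|/2 = 187.1250 mm²
Σ(r_i+r_j)·cross = 13806.8750 → first moment M = |Σ|/6 = 2301.1458
R_c = M/A = 2301.1458/187.1250 = 12.2974 mm
θ = 330° = 5.759587 rad
V = θ·R_c·A = 5.759587·12.2974·187.1250 = 13253.649 mm³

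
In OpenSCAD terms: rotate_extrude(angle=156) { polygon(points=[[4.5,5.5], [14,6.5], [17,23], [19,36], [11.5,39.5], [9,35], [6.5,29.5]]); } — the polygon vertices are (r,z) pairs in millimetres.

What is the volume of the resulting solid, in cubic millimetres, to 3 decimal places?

Volume = 10310.860 mm³

Profile (r,z), 7 vertices: (4.5,5.5) (14,6.5) (17,23) (19,36) (11.5,39.5) (9,35) (6.5,29.5)
edge 0: (4.5,5.5)→(14,6.5)  cross = 4.5·6.5 − 14·5.5 = -47.7500; (r_i+r_j)·cross = 18.5·-47.7500 = -883.3750
edge 1: (14,6.5)→(17,23)  cross = 14·23 − 17·6.5 = 211.5000; (r_i+r_j)·cross = 31·211.5000 = 6556.5000
edge 2: (17,23)→(19,36)  cross = 17·36 − 19·23 = 175.0000; (r_i+r_j)·cross = 36·175.0000 = 6300.0000
edge 3: (19,36)→(11.5,39.5)  cross = 19·39.5 − 11.5·36 = 336.5000; (r_i+r_j)·cross = 30.5·336.5000 = 10263.2500
edge 4: (11.5,39.5)→(9,35)  cross = 11.5·35 − 9·39.5 = 47.0000; (r_i+r_j)·cross = 20.5·47.0000 = 963.5000
edge 5: (9,35)→(6.5,29.5)  cross = 9·29.5 − 6.5·35 = 38.0000; (r_i+r_j)·cross = 15.5·38.0000 = 589.0000
edge 6: (6.5,29.5)→(4.5,5.5)  cross = 6.5·5.5 − 4.5·29.5 = -97.0000; (r_i+r_j)·cross = 11·-97.0000 = -1067.0000
Σcross = 663.2500 → A = |Σcross|/2 = 331.6250 mm²
Σ(r_i+r_j)·cross = 22721.8750 → first moment M = |Σ|/6 = 3786.9792
R_c = M/A = 3786.9792/331.6250 = 11.4195 mm
θ = 156° = 2.722714 rad
V = θ·R_c·A = 2.722714·11.4195·331.6250 = 10310.860 mm³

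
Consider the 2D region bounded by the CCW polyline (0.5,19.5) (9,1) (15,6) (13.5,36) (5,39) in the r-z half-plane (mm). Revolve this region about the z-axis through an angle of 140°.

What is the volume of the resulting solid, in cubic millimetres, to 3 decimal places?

Volume = 7816.733 mm³

Profile (r,z), 5 vertices: (0.5,19.5) (9,1) (15,6) (13.5,36) (5,39)
edge 0: (0.5,19.5)→(9,1)  cross = 0.5·1 − 9·19.5 = -175.0000; (r_i+r_j)·cross = 9.5·-175.0000 = -1662.5000
edge 1: (9,1)→(15,6)  cross = 9·6 − 15·1 = 39.0000; (r_i+r_j)·cross = 24·39.0000 = 936.0000
edge 2: (15,6)→(13.5,36)  cross = 15·36 − 13.5·6 = 459.0000; (r_i+r_j)·cross = 28.5·459.0000 = 13081.5000
edge 3: (13.5,36)→(5,39)  cross = 13.5·39 − 5·36 = 346.5000; (r_i+r_j)·cross = 18.5·346.5000 = 6410.2500
edge 4: (5,39)→(0.5,19.5)  cross = 5·19.5 − 0.5·39 = 78.0000; (r_i+r_j)·cross = 5.5·78.0000 = 429.0000
Σcross = 747.5000 → A = |Σcross|/2 = 373.7500 mm²
Σ(r_i+r_j)·cross = 19194.2500 → first moment M = |Σ|/6 = 3199.0417
R_c = M/A = 3199.0417/373.7500 = 8.5593 mm
θ = 140° = 2.443461 rad
V = θ·R_c·A = 2.443461·8.5593·373.7500 = 7816.733 mm³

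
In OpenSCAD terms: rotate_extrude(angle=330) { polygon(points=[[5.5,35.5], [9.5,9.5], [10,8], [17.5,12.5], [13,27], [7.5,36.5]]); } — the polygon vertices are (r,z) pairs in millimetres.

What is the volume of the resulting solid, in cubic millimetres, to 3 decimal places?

Volume = 10390.774 mm³

Profile (r,z), 6 vertices: (5.5,35.5) (9.5,9.5) (10,8) (17.5,12.5) (13,27) (7.5,36.5)
edge 0: (5.5,35.5)→(9.5,9.5)  cross = 5.5·9.5 − 9.5·35.5 = -285.0000; (r_i+r_j)·cross = 15·-285.0000 = -4275.0000
edge 1: (9.5,9.5)→(10,8)  cross = 9.5·8 − 10·9.5 = -19.0000; (r_i+r_j)·cross = 19.5·-19.0000 = -370.5000
edge 2: (10,8)→(17.5,12.5)  cross = 10·12.5 − 17.5·8 = -15.0000; (r_i+r_j)·cross = 27.5·-15.0000 = -412.5000
edge 3: (17.5,12.5)→(13,27)  cross = 17.5·27 − 13·12.5 = 310.0000; (r_i+r_j)·cross = 30.5·310.0000 = 9455.0000
edge 4: (13,27)→(7.5,36.5)  cross = 13·36.5 − 7.5·27 = 272.0000; (r_i+r_j)·cross = 20.5·272.0000 = 5576.0000
edge 5: (7.5,36.5)→(5.5,35.5)  cross = 7.5·35.5 − 5.5·36.5 = 65.5000; (r_i+r_j)·cross = 13·65.5000 = 851.5000
Σcross = 328.5000 → A = |Σcross|/2 = 164.2500 mm²
Σ(r_i+r_j)·cross = 10824.5000 → first moment M = |Σ|/6 = 1804.0833
R_c = M/A = 1804.0833/164.2500 = 10.9838 mm
θ = 330° = 5.759587 rad
V = θ·R_c·A = 5.759587·10.9838·164.2500 = 10390.774 mm³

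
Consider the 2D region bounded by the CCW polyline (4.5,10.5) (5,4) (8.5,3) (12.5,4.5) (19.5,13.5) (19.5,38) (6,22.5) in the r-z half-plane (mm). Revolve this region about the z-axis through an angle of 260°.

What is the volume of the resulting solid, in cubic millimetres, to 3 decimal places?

Profile (r,z), 7 vertices: (4.5,10.5) (5,4) (8.5,3) (12.5,4.5) (19.5,13.5) (19.5,38) (6,22.5)
edge 0: (4.5,10.5)→(5,4)  cross = 4.5·4 − 5·10.5 = -34.5000; (r_i+r_j)·cross = 9.5·-34.5000 = -327.7500
edge 1: (5,4)→(8.5,3)  cross = 5·3 − 8.5·4 = -19.0000; (r_i+r_j)·cross = 13.5·-19.0000 = -256.5000
edge 2: (8.5,3)→(12.5,4.5)  cross = 8.5·4.5 − 12.5·3 = 0.7500; (r_i+r_j)·cross = 21·0.7500 = 15.7500
edge 3: (12.5,4.5)→(19.5,13.5)  cross = 12.5·13.5 − 19.5·4.5 = 81.0000; (r_i+r_j)·cross = 32·81.0000 = 2592.0000
edge 4: (19.5,13.5)→(19.5,38)  cross = 19.5·38 − 19.5·13.5 = 477.7500; (r_i+r_j)·cross = 39·477.7500 = 18632.2500
edge 5: (19.5,38)→(6,22.5)  cross = 19.5·22.5 − 6·38 = 210.7500; (r_i+r_j)·cross = 25.5·210.7500 = 5374.1250
edge 6: (6,22.5)→(4.5,10.5)  cross = 6·10.5 − 4.5·22.5 = -38.2500; (r_i+r_j)·cross = 10.5·-38.2500 = -401.6250
Σcross = 678.5000 → A = |Σcross|/2 = 339.2500 mm²
Σ(r_i+r_j)·cross = 25628.2500 → first moment M = |Σ|/6 = 4271.3750
R_c = M/A = 4271.3750/339.2500 = 12.5906 mm
θ = 260° = 4.537856 rad
V = θ·R_c·A = 4.537856·12.5906·339.2500 = 19382.885 mm³

Volume = 19382.885 mm³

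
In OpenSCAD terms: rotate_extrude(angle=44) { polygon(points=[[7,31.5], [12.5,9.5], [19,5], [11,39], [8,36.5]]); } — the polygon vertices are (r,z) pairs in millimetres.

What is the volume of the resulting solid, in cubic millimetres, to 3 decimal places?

Volume = 1552.481 mm³

Profile (r,z), 5 vertices: (7,31.5) (12.5,9.5) (19,5) (11,39) (8,36.5)
edge 0: (7,31.5)→(12.5,9.5)  cross = 7·9.5 − 12.5·31.5 = -327.2500; (r_i+r_j)·cross = 19.5·-327.2500 = -6381.3750
edge 1: (12.5,9.5)→(19,5)  cross = 12.5·5 − 19·9.5 = -118.0000; (r_i+r_j)·cross = 31.5·-118.0000 = -3717.0000
edge 2: (19,5)→(11,39)  cross = 19·39 − 11·5 = 686.0000; (r_i+r_j)·cross = 30·686.0000 = 20580.0000
edge 3: (11,39)→(8,36.5)  cross = 11·36.5 − 8·39 = 89.5000; (r_i+r_j)·cross = 19·89.5000 = 1700.5000
edge 4: (8,36.5)→(7,31.5)  cross = 8·31.5 − 7·36.5 = -3.5000; (r_i+r_j)·cross = 15·-3.5000 = -52.5000
Σcross = 326.7500 → A = |Σcross|/2 = 163.3750 mm²
Σ(r_i+r_j)·cross = 12129.6250 → first moment M = |Σ|/6 = 2021.6042
R_c = M/A = 2021.6042/163.3750 = 12.3740 mm
θ = 44° = 0.767945 rad
V = θ·R_c·A = 0.767945·12.3740·163.3750 = 1552.481 mm³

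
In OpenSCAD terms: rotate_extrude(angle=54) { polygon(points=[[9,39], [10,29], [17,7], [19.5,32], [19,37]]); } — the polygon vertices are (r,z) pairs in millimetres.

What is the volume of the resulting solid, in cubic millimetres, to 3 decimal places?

Volume = 2638.231 mm³

Profile (r,z), 5 vertices: (9,39) (10,29) (17,7) (19.5,32) (19,37)
edge 0: (9,39)→(10,29)  cross = 9·29 − 10·39 = -129.0000; (r_i+r_j)·cross = 19·-129.0000 = -2451.0000
edge 1: (10,29)→(17,7)  cross = 10·7 − 17·29 = -423.0000; (r_i+r_j)·cross = 27·-423.0000 = -11421.0000
edge 2: (17,7)→(19.5,32)  cross = 17·32 − 19.5·7 = 407.5000; (r_i+r_j)·cross = 36.5·407.5000 = 14873.7500
edge 3: (19.5,32)→(19,37)  cross = 19.5·37 − 19·32 = 113.5000; (r_i+r_j)·cross = 38.5·113.5000 = 4369.7500
edge 4: (19,37)→(9,39)  cross = 19·39 − 9·37 = 408.0000; (r_i+r_j)·cross = 28·408.0000 = 11424.0000
Σcross = 377.0000 → A = |Σcross|/2 = 188.5000 mm²
Σ(r_i+r_j)·cross = 16795.5000 → first moment M = |Σ|/6 = 2799.2500
R_c = M/A = 2799.2500/188.5000 = 14.8501 mm
θ = 54° = 0.942478 rad
V = θ·R_c·A = 0.942478·14.8501·188.5000 = 2638.231 mm³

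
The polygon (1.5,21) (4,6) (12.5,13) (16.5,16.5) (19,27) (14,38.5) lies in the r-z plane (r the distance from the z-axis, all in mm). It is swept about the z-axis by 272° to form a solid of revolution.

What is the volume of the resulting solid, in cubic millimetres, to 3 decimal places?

Volume = 15018.960 mm³

Profile (r,z), 6 vertices: (1.5,21) (4,6) (12.5,13) (16.5,16.5) (19,27) (14,38.5)
edge 0: (1.5,21)→(4,6)  cross = 1.5·6 − 4·21 = -75.0000; (r_i+r_j)·cross = 5.5·-75.0000 = -412.5000
edge 1: (4,6)→(12.5,13)  cross = 4·13 − 12.5·6 = -23.0000; (r_i+r_j)·cross = 16.5·-23.0000 = -379.5000
edge 2: (12.5,13)→(16.5,16.5)  cross = 12.5·16.5 − 16.5·13 = -8.2500; (r_i+r_j)·cross = 29·-8.2500 = -239.2500
edge 3: (16.5,16.5)→(19,27)  cross = 16.5·27 − 19·16.5 = 132.0000; (r_i+r_j)·cross = 35.5·132.0000 = 4686.0000
edge 4: (19,27)→(14,38.5)  cross = 19·38.5 − 14·27 = 353.5000; (r_i+r_j)·cross = 33·353.5000 = 11665.5000
edge 5: (14,38.5)→(1.5,21)  cross = 14·21 − 1.5·38.5 = 236.2500; (r_i+r_j)·cross = 15.5·236.2500 = 3661.8750
Σcross = 615.5000 → A = |Σcross|/2 = 307.7500 mm²
Σ(r_i+r_j)·cross = 18982.1250 → first moment M = |Σ|/6 = 3163.6875
R_c = M/A = 3163.6875/307.7500 = 10.2801 mm
θ = 272° = 4.747296 rad
V = θ·R_c·A = 4.747296·10.2801·307.7500 = 15018.960 mm³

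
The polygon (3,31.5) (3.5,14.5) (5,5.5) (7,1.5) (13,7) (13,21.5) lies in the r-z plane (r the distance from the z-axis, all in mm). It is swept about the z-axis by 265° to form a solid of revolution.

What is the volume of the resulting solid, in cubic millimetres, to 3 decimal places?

Volume = 7517.751 mm³

Profile (r,z), 6 vertices: (3,31.5) (3.5,14.5) (5,5.5) (7,1.5) (13,7) (13,21.5)
edge 0: (3,31.5)→(3.5,14.5)  cross = 3·14.5 − 3.5·31.5 = -66.7500; (r_i+r_j)·cross = 6.5·-66.7500 = -433.8750
edge 1: (3.5,14.5)→(5,5.5)  cross = 3.5·5.5 − 5·14.5 = -53.2500; (r_i+r_j)·cross = 8.5·-53.2500 = -452.6250
edge 2: (5,5.5)→(7,1.5)  cross = 5·1.5 − 7·5.5 = -31.0000; (r_i+r_j)·cross = 12·-31.0000 = -372.0000
edge 3: (7,1.5)→(13,7)  cross = 7·7 − 13·1.5 = 29.5000; (r_i+r_j)·cross = 20·29.5000 = 590.0000
edge 4: (13,7)→(13,21.5)  cross = 13·21.5 − 13·7 = 188.5000; (r_i+r_j)·cross = 26·188.5000 = 4901.0000
edge 5: (13,21.5)→(3,31.5)  cross = 13·31.5 − 3·21.5 = 345.0000; (r_i+r_j)·cross = 16·345.0000 = 5520.0000
Σcross = 412.0000 → A = |Σcross|/2 = 206.0000 mm²
Σ(r_i+r_j)·cross = 9752.5000 → first moment M = |Σ|/6 = 1625.4167
R_c = M/A = 1625.4167/206.0000 = 7.8904 mm
θ = 265° = 4.625123 rad
V = θ·R_c·A = 4.625123·7.8904·206.0000 = 7517.751 mm³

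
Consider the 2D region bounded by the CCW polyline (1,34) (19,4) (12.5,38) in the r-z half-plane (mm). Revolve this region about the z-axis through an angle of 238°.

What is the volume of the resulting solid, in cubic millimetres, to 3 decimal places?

Profile (r,z), 3 vertices: (1,34) (19,4) (12.5,38)
edge 0: (1,34)→(19,4)  cross = 1·4 − 19·34 = -642.0000; (r_i+r_j)·cross = 20·-642.0000 = -12840.0000
edge 1: (19,4)→(12.5,38)  cross = 19·38 − 12.5·4 = 672.0000; (r_i+r_j)·cross = 31.5·672.0000 = 21168.0000
edge 2: (12.5,38)→(1,34)  cross = 12.5·34 − 1·38 = 387.0000; (r_i+r_j)·cross = 13.5·387.0000 = 5224.5000
Σcross = 417.0000 → A = |Σcross|/2 = 208.5000 mm²
Σ(r_i+r_j)·cross = 13552.5000 → first moment M = |Σ|/6 = 2258.7500
R_c = M/A = 2258.7500/208.5000 = 10.8333 mm
θ = 238° = 4.153884 rad
V = θ·R_c·A = 4.153884·10.8333·208.5000 = 9382.585 mm³

Volume = 9382.585 mm³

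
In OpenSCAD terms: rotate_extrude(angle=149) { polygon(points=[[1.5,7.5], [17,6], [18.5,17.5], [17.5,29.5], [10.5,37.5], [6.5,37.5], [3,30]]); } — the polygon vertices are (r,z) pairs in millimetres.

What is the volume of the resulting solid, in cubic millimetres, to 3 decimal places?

Profile (r,z), 7 vertices: (1.5,7.5) (17,6) (18.5,17.5) (17.5,29.5) (10.5,37.5) (6.5,37.5) (3,30)
edge 0: (1.5,7.5)→(17,6)  cross = 1.5·6 − 17·7.5 = -118.5000; (r_i+r_j)·cross = 18.5·-118.5000 = -2192.2500
edge 1: (17,6)→(18.5,17.5)  cross = 17·17.5 − 18.5·6 = 186.5000; (r_i+r_j)·cross = 35.5·186.5000 = 6620.7500
edge 2: (18.5,17.5)→(17.5,29.5)  cross = 18.5·29.5 − 17.5·17.5 = 239.5000; (r_i+r_j)·cross = 36·239.5000 = 8622.0000
edge 3: (17.5,29.5)→(10.5,37.5)  cross = 17.5·37.5 − 10.5·29.5 = 346.5000; (r_i+r_j)·cross = 28·346.5000 = 9702.0000
edge 4: (10.5,37.5)→(6.5,37.5)  cross = 10.5·37.5 − 6.5·37.5 = 150.0000; (r_i+r_j)·cross = 17·150.0000 = 2550.0000
edge 5: (6.5,37.5)→(3,30)  cross = 6.5·30 − 3·37.5 = 82.5000; (r_i+r_j)·cross = 9.5·82.5000 = 783.7500
edge 6: (3,30)→(1.5,7.5)  cross = 3·7.5 − 1.5·30 = -22.5000; (r_i+r_j)·cross = 4.5·-22.5000 = -101.2500
Σcross = 864.0000 → A = |Σcross|/2 = 432.0000 mm²
Σ(r_i+r_j)·cross = 25985.0000 → first moment M = |Σ|/6 = 4330.8333
R_c = M/A = 4330.8333/432.0000 = 10.0251 mm
θ = 149° = 2.600541 rad
V = θ·R_c·A = 2.600541·10.0251·432.0000 = 11262.508 mm³

Volume = 11262.508 mm³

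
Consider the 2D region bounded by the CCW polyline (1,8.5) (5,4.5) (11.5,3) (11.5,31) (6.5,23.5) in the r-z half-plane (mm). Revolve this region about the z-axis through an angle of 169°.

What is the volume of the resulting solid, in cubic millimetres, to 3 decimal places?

Profile (r,z), 5 vertices: (1,8.5) (5,4.5) (11.5,3) (11.5,31) (6.5,23.5)
edge 0: (1,8.5)→(5,4.5)  cross = 1·4.5 − 5·8.5 = -38.0000; (r_i+r_j)·cross = 6·-38.0000 = -228.0000
edge 1: (5,4.5)→(11.5,3)  cross = 5·3 − 11.5·4.5 = -36.7500; (r_i+r_j)·cross = 16.5·-36.7500 = -606.3750
edge 2: (11.5,3)→(11.5,31)  cross = 11.5·31 − 11.5·3 = 322.0000; (r_i+r_j)·cross = 23·322.0000 = 7406.0000
edge 3: (11.5,31)→(6.5,23.5)  cross = 11.5·23.5 − 6.5·31 = 68.7500; (r_i+r_j)·cross = 18·68.7500 = 1237.5000
edge 4: (6.5,23.5)→(1,8.5)  cross = 6.5·8.5 − 1·23.5 = 31.7500; (r_i+r_j)·cross = 7.5·31.7500 = 238.1250
Σcross = 347.7500 → A = |Σcross|/2 = 173.8750 mm²
Σ(r_i+r_j)·cross = 8047.2500 → first moment M = |Σ|/6 = 1341.2083
R_c = M/A = 1341.2083/173.8750 = 7.7136 mm
θ = 169° = 2.949606 rad
V = θ·R_c·A = 2.949606·7.7136·173.8750 = 3956.037 mm³

Volume = 3956.037 mm³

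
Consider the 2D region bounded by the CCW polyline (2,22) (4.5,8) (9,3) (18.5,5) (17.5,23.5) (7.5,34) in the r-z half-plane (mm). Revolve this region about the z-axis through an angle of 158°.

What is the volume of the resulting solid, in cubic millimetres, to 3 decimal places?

Profile (r,z), 6 vertices: (2,22) (4.5,8) (9,3) (18.5,5) (17.5,23.5) (7.5,34)
edge 0: (2,22)→(4.5,8)  cross = 2·8 − 4.5·22 = -83.0000; (r_i+r_j)·cross = 6.5·-83.0000 = -539.5000
edge 1: (4.5,8)→(9,3)  cross = 4.5·3 − 9·8 = -58.5000; (r_i+r_j)·cross = 13.5·-58.5000 = -789.7500
edge 2: (9,3)→(18.5,5)  cross = 9·5 − 18.5·3 = -10.5000; (r_i+r_j)·cross = 27.5·-10.5000 = -288.7500
edge 3: (18.5,5)→(17.5,23.5)  cross = 18.5·23.5 − 17.5·5 = 347.2500; (r_i+r_j)·cross = 36·347.2500 = 12501.0000
edge 4: (17.5,23.5)→(7.5,34)  cross = 17.5·34 − 7.5·23.5 = 418.7500; (r_i+r_j)·cross = 25·418.7500 = 10468.7500
edge 5: (7.5,34)→(2,22)  cross = 7.5·22 − 2·34 = 97.0000; (r_i+r_j)·cross = 9.5·97.0000 = 921.5000
Σcross = 711.0000 → A = |Σcross|/2 = 355.5000 mm²
Σ(r_i+r_j)·cross = 22273.2500 → first moment M = |Σ|/6 = 3712.2083
R_c = M/A = 3712.2083/355.5000 = 10.4422 mm
θ = 158° = 2.757620 rad
V = θ·R_c·A = 2.757620·10.4422·355.5000 = 10236.861 mm³

Volume = 10236.861 mm³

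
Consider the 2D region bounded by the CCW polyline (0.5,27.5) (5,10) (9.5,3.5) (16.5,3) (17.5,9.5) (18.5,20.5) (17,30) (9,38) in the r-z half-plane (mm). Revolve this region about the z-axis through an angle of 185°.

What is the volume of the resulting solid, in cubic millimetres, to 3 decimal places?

Volume = 14420.623 mm³

Profile (r,z), 8 vertices: (0.5,27.5) (5,10) (9.5,3.5) (16.5,3) (17.5,9.5) (18.5,20.5) (17,30) (9,38)
edge 0: (0.5,27.5)→(5,10)  cross = 0.5·10 − 5·27.5 = -132.5000; (r_i+r_j)·cross = 5.5·-132.5000 = -728.7500
edge 1: (5,10)→(9.5,3.5)  cross = 5·3.5 − 9.5·10 = -77.5000; (r_i+r_j)·cross = 14.5·-77.5000 = -1123.7500
edge 2: (9.5,3.5)→(16.5,3)  cross = 9.5·3 − 16.5·3.5 = -29.2500; (r_i+r_j)·cross = 26·-29.2500 = -760.5000
edge 3: (16.5,3)→(17.5,9.5)  cross = 16.5·9.5 − 17.5·3 = 104.2500; (r_i+r_j)·cross = 34·104.2500 = 3544.5000
edge 4: (17.5,9.5)→(18.5,20.5)  cross = 17.5·20.5 − 18.5·9.5 = 183.0000; (r_i+r_j)·cross = 36·183.0000 = 6588.0000
edge 5: (18.5,20.5)→(17,30)  cross = 18.5·30 − 17·20.5 = 206.5000; (r_i+r_j)·cross = 35.5·206.5000 = 7330.7500
edge 6: (17,30)→(9,38)  cross = 17·38 − 9·30 = 376.0000; (r_i+r_j)·cross = 26·376.0000 = 9776.0000
edge 7: (9,38)→(0.5,27.5)  cross = 9·27.5 − 0.5·38 = 228.5000; (r_i+r_j)·cross = 9.5·228.5000 = 2170.7500
Σcross = 859.0000 → A = |Σcross|/2 = 429.5000 mm²
Σ(r_i+r_j)·cross = 26797.0000 → first moment M = |Σ|/6 = 4466.1667
R_c = M/A = 4466.1667/429.5000 = 10.3985 mm
θ = 185° = 3.228859 rad
V = θ·R_c·A = 3.228859·10.3985·429.5000 = 14420.623 mm³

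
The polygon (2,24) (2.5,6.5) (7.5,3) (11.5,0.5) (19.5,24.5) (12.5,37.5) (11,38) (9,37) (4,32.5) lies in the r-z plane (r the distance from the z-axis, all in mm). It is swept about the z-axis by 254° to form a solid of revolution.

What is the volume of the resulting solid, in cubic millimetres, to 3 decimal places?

Profile (r,z), 9 vertices: (2,24) (2.5,6.5) (7.5,3) (11.5,0.5) (19.5,24.5) (12.5,37.5) (11,38) (9,37) (4,32.5)
edge 0: (2,24)→(2.5,6.5)  cross = 2·6.5 − 2.5·24 = -47.0000; (r_i+r_j)·cross = 4.5·-47.0000 = -211.5000
edge 1: (2.5,6.5)→(7.5,3)  cross = 2.5·3 − 7.5·6.5 = -41.2500; (r_i+r_j)·cross = 10·-41.2500 = -412.5000
edge 2: (7.5,3)→(11.5,0.5)  cross = 7.5·0.5 − 11.5·3 = -30.7500; (r_i+r_j)·cross = 19·-30.7500 = -584.2500
edge 3: (11.5,0.5)→(19.5,24.5)  cross = 11.5·24.5 − 19.5·0.5 = 272.0000; (r_i+r_j)·cross = 31·272.0000 = 8432.0000
edge 4: (19.5,24.5)→(12.5,37.5)  cross = 19.5·37.5 − 12.5·24.5 = 425.0000; (r_i+r_j)·cross = 32·425.0000 = 13600.0000
edge 5: (12.5,37.5)→(11,38)  cross = 12.5·38 − 11·37.5 = 62.5000; (r_i+r_j)·cross = 23.5·62.5000 = 1468.7500
edge 6: (11,38)→(9,37)  cross = 11·37 − 9·38 = 65.0000; (r_i+r_j)·cross = 20·65.0000 = 1300.0000
edge 7: (9,37)→(4,32.5)  cross = 9·32.5 − 4·37 = 144.5000; (r_i+r_j)·cross = 13·144.5000 = 1878.5000
edge 8: (4,32.5)→(2,24)  cross = 4·24 − 2·32.5 = 31.0000; (r_i+r_j)·cross = 6·31.0000 = 186.0000
Σcross = 881.0000 → A = |Σcross|/2 = 440.5000 mm²
Σ(r_i+r_j)·cross = 25657.0000 → first moment M = |Σ|/6 = 4276.1667
R_c = M/A = 4276.1667/440.5000 = 9.7075 mm
θ = 254° = 4.433136 rad
V = θ·R_c·A = 4.433136·9.7075·440.5000 = 18956.830 mm³

Volume = 18956.830 mm³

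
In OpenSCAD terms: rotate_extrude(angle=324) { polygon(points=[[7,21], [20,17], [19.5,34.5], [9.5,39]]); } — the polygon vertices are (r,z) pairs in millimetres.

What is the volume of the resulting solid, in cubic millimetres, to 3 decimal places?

Profile (r,z), 4 vertices: (7,21) (20,17) (19.5,34.5) (9.5,39)
edge 0: (7,21)→(20,17)  cross = 7·17 − 20·21 = -301.0000; (r_i+r_j)·cross = 27·-301.0000 = -8127.0000
edge 1: (20,17)→(19.5,34.5)  cross = 20·34.5 − 19.5·17 = 358.5000; (r_i+r_j)·cross = 39.5·358.5000 = 14160.7500
edge 2: (19.5,34.5)→(9.5,39)  cross = 19.5·39 − 9.5·34.5 = 432.7500; (r_i+r_j)·cross = 29·432.7500 = 12549.7500
edge 3: (9.5,39)→(7,21)  cross = 9.5·21 − 7·39 = -73.5000; (r_i+r_j)·cross = 16.5·-73.5000 = -1212.7500
Σcross = 416.7500 → A = |Σcross|/2 = 208.3750 mm²
Σ(r_i+r_j)·cross = 17370.7500 → first moment M = |Σ|/6 = 2895.1250
R_c = M/A = 2895.1250/208.3750 = 13.8938 mm
θ = 324° = 5.654867 rad
V = θ·R_c·A = 5.654867·13.8938·208.3750 = 16371.546 mm³

Volume = 16371.546 mm³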